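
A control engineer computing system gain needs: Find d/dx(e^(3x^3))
Chain rule: d/dx[e^u]=e^u · u' where u=3x^3
u'=9x^2

Answer: 9x^2·e^(3x^3)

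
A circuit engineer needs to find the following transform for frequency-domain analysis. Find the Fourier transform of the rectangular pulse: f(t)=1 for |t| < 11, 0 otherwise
F(omega) = integral from -11 to 11 of e^(-j*omega*t) dt
= 2*sin(11*omega)/omega = 22*sinc(11*omega/pi)

Answer: 2*sin(11*omega)/omega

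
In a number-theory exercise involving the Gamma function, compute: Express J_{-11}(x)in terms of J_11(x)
For integer n: J_{-n}(x)=(-1)^n J_n(x)
With n=11: J_{-11}(x)=(-1)^11 J_11(x)=-J_11(x)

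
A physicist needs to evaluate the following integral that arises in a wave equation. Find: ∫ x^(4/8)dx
Power rule: ∫ x^(1/2) dx=x^(3/2)/(3/2) + C

Answer: (2/3)·x^(3/2) + C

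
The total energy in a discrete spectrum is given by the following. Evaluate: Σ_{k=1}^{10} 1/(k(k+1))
Partial fractions: 1/(k(k + 1)) = 1/k - 1/(k + 1)
Telescoping sum: 1(1 - 1/11) = 1·10/11

Answer: 10/11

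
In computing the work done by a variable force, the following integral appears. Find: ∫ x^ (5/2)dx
Power rule: ∫ x^(5/2) dx=x^(7/2)/(7/2) + C

Answer: (2/7)·x^(7/2) + C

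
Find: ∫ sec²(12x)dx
Since d/dx[tan(12x)]=12sec²(12x), integral=tan(12x)/12+C

Answer: (1/12)tan(12x)+C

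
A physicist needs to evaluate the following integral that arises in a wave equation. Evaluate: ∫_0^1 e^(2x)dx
Antiderivative: (1/2)e^(2x)
Evaluate: (1/2)(e^2 - 1)

Answer: (e^2 - 1)/2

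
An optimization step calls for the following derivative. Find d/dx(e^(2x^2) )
Chain rule: d/dx[e^u] = e^u · u' where u = 2x^2
u' = 4x

Answer: 4x·e^(2x^2)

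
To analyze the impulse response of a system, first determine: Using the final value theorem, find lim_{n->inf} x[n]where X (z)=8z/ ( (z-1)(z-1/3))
Final value theorem: lim x[n]=lim_{z->1} (z-1)*X(z)
(z-1)*X(z)=8z/(z-1/3)
As z->1: 8/(1 - 1/3)=8/(2/3)=12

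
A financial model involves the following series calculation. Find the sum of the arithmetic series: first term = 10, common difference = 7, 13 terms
Last term: a_n = 10+(13-1)·7 = 94
Sum = n(a_1+a_n)/2 = 13(10+94)/2 = 676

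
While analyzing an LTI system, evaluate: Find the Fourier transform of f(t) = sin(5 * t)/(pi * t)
sin(W*t)/(pi*t)=(W/pi)*sinc(W*t/pi) is the impulse response of the ideal low-pass filter with cutoff W (here W=5).
Its Fourier transform is a rectangular function:
F(omega)=1 for |omega| < 5, 0 otherwise

Answer: rect(omega/10) [i.e., 1 for |omega| < 5, 0 otherwise]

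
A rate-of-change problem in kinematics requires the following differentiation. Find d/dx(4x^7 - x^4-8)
Power rule: d/dx(ax^n) = n·a·x^(n-1)
Term by term: 28·x^6-4·x^3

Answer: 28x^6-4x^3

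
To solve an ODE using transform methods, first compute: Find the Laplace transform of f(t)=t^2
L{t^n} = n!/s^(n + 1)
L{t^2} = 2!/s^3 = 2/s^3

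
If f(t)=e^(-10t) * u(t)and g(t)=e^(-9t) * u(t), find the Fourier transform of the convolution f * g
By the convolution theorem: F{f * g}=F(omega) * G(omega)
F(omega)=1/(10+j * omega), G(omega)=1/(9+j * omega)
F{f * g}=1/((10+j * omega)(9+j * omega))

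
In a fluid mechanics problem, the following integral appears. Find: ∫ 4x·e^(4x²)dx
Let u = 4x², du = 8x dx
∫ (1/2)e^u du = e^u/2 + C

Answer: e^(4x²)/2 + C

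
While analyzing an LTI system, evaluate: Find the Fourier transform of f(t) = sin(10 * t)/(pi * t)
sin(W*t)/(pi*t) = (W/pi)*sinc(W*t/pi) is the impulse response of the ideal low-pass filter with cutoff W (here W = 10).
Its Fourier transform is a rectangular function:
F(omega) = 1 for |omega| < 10, 0 otherwise

Answer: rect(omega/20) [i.e., 1 for |omega| < 10, 0 otherwise]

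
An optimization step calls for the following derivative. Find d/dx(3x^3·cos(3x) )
Product rule: (fg)' = f'g+fg'
f = 3x^3, f' = 9x^2
g = cos(3x), g' = -3·sin(3x)

Answer: 9x^2·cos(3x)-9x^3·sin(3x)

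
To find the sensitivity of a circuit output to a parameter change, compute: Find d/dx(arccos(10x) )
d/dx[arccos(u)]=-u'/√(1-u²), u=10x, u'=10

Answer: -10/√(1 - 100x²)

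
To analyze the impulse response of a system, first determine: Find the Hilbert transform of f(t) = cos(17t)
The Hilbert transform shifts each frequency component by -pi/2.
H{cos(wt)}=sin(wt)
With w=17: H{cos(17t)}=sin(17t)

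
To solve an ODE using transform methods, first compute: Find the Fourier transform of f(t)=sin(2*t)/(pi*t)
sin(W*t)/(pi*t)=(W/pi)*sinc(W*t/pi) is the impulse response of the ideal low-pass filter with cutoff W (here W=2).
Its Fourier transform is a rectangular function:
F(omega)=1 for |omega| < 2, 0 otherwise

Answer: rect(omega/4) [i.e., 1 for |omega| < 2, 0 otherwise]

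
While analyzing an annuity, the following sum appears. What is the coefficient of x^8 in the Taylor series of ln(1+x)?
ln(1 + x)=Σ (-1)^(n + 1) x^n/n
Coefficient of x^8=(-1)^9/8=-1/8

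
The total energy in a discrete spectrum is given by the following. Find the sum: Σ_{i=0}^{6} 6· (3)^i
Geometric series: S = a(1 - r^n)/(1 - r)
a = 6, r = 3, n = 7
S = 6(1 - 2187)/-2 = 6558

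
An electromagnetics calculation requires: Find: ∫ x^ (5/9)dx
Power rule: ∫ x^(5/9) dx = x^(14/9)/(14/9) + C

Answer: (9/14)·x^(14/9) + C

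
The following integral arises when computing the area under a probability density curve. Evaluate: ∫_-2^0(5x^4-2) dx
Step 1: Find antiderivative F(x) = x^5-2x
Step 2: F(0) - F(-2) = 0 - (-28) = 28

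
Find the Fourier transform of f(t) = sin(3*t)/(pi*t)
sin(W*t)/(pi*t) = (W/pi)*sinc(W*t/pi) is the impulse response of the ideal low-pass filter with cutoff W (here W = 3).
Its Fourier transform is a rectangular function:
F(omega) = 1 for |omega| < 3, 0 otherwise

Answer: rect(omega/6) [i.e., 1 for |omega| < 3, 0 otherwise]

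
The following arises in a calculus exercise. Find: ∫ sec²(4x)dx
Since d/dx[tan(4x)]=4sec²(4x), integral=tan(4x)/4+C

Answer: (1/4)tan(4x)+C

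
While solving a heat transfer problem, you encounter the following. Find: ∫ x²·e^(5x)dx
Integration by parts twice:
First: u = x², dv = e^(5x) dx => x²e^(5x)/5 - (2/5)∫ xe^(5x) dx
Second (∫ xe^(5x) dx): xe^(5x)/5 - e^(5x)/25
Combining: e^(5x)(x²/5 - 2x/25 + 2/125) + C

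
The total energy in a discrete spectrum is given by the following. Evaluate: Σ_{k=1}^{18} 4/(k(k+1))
Partial fractions: 4/(k(k+1)) = 4/k - 4/(k+1)
Telescoping sum: 4(1-1/19) = 4·18/19

Answer: 72/19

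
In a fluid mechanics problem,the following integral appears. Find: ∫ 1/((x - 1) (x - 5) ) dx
Partial fractions: 1/((x-1)(x-5))=A/(x-1)+B/(x-5)
A=-1/4, B=1/4
∫ [-1/4· 1/(x-1)+1/4· 1/(x-5)] dx
=(1/4)[ln|x-5| - ln|x-1|]+C

Answer: (1/4)·ln|(x-5)/(x-1)|+C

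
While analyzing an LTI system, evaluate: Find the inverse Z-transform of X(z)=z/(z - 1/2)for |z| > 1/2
Standard pair: z/(z-a) <-> a^n*u[n] for causal signals
With a=1/2: x[n]=(1/2)^n*u[n]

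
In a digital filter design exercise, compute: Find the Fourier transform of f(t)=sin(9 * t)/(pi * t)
sin(W*t)/(pi*t)=(W/pi)*sinc(W*t/pi) is the impulse response of the ideal low-pass filter with cutoff W (here W=9).
Its Fourier transform is a rectangular function:
F(omega)=1 for |omega| < 9, 0 otherwise

Answer: rect(omega/18) [i.e., 1 for |omega| < 9, 0 otherwise]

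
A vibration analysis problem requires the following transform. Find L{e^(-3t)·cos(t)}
First shifting: L{e^(at)f(t)} = F(s-a)
L{cos(t)} = s/(s² + 1)
Shift: (s + 3)/((s + 3)² + 1)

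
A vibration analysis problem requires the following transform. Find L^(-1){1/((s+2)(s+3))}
Partial fractions: 1/((s+2)(s+3))=A/(s+2)+B/(s+3)
Cover-up: A=1/(s+3)|_{s=-2}=1; B=1/(s+2)|_{s=-3}=-1
L^(-1)=e^(-2t) - e^(-3t)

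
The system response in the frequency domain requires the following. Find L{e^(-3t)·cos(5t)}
First shifting: L{e^(at)f(t)} = F(s-a)
L{cos(5t)} = s/(s² + 25)
Shift: (s + 3)/((s + 3)² + 25)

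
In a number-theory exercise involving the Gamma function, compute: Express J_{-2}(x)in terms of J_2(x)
For integer n: J_{-n}(x)=(-1)^n J_n(x)
With n=2: J_{-2}(x)=(-1)^2 J_2(x)=J_2(x)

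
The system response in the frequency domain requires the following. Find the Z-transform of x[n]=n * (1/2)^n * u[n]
Using the property Z{n * a^n * u[n]} = az/(z-a)^2
With a = 1/2: X(z) = (1/2)z/(z - 1/2)^2, |z| > 1/2

Answer: (1/2)z/(z - 1/2)^2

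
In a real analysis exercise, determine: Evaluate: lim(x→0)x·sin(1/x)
Squeeze theorem: -|x| ≤ x·sin(1/x) ≤ |x|
Since x → 0 as x → 0, by squeeze theorem the limit is 0

Answer: 0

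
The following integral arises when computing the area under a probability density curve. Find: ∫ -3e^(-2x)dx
Since d/dx[e^(-2x)] = -2e^(-2x), we get 3/2 e^(-2x)+C

Answer: (3/2)e^(-2x)+C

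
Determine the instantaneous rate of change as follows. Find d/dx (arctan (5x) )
d/dx[arctan(u)] = u'/(1 + u²), u = 5x, u' = 5

Answer: 5/(1 + 25x²)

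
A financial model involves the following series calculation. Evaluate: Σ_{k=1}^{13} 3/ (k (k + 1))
Partial fractions: 3/(k(k+1)) = 3/k - 3/(k+1)
Telescoping sum: 3(1-1/14) = 3·13/14

Answer: 39/14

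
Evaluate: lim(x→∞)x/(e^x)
Apply L'Hôpital 1 times (∞/∞ each time):
Eventually get 1!/(e^x) → 0

Answer: 0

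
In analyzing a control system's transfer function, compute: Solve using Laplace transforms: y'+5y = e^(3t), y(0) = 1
Take L: sY - 1+5Y = 1/(s-3)
Y(s+5) = 1/(s-3)+1
Y = 1/((s-3)(s+5))+1/(s+5)
Partial fractions: 1/((s-3)(s+5)) = (1/8)/(s-3) - (1/8)/(s+5)
So Y = (1/8)/(s-3)+(7/8)/(s+5)
Inverse Laplace transform (L^(-1){1/(s-3)} = e^(3t), L^(-1){1/(s+5)} = e^(-5t)):

Answer: y(t) = (1/8)·e^(3t)+(7/8)·e^(-5t)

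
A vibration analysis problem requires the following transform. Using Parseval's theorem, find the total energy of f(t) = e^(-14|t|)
Parseval's theorem: E=integral |f(t)|^2 dt=(1/2pi) integral |F(omega)|^2 domega
E=integral_{-inf}^{inf} e^(-28|t|) dt=2*integral_0^inf e^(-28t) dt=2/(2*14)=1/14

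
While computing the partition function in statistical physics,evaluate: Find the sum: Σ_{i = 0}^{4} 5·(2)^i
Geometric series: S = a(1 - r^n)/(1 - r)
a = 5, r = 2, n = 5
S = 5(1-32)/-1 = 155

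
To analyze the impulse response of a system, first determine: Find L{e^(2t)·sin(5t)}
First shifting: L{e^(at)f(t)} = F(s-a)
L{sin(5t)} = 5/(s²+25)
Shift: 5/((s-2)²+25)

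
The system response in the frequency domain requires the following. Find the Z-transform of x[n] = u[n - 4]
Using the time-shift property: Z{u[n-4]}=z^(-4) * z/(z-1)
=z^(-3)/(z-1)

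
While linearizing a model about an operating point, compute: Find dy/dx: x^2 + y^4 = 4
Differentiate: 2x+4y^3·(dy/dx) = 0
dy/dx = -2x/(4y^3)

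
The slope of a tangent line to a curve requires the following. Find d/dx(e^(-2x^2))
Chain rule: d/dx[e^u] = e^u · u' where u = -2x^2
u' = -4x

Answer: -4x·e^(-2x^2)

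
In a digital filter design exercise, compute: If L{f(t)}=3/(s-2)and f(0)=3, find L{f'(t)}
L{f'(t)}=s·F(s) - f(0)=3s/(s-2)-3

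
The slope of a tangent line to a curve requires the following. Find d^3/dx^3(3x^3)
Apply power rule 3 times:
d^1: 9x^2
d^2: 18x
d^3: 18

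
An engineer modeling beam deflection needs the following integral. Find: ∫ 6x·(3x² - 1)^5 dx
Let u = 3x² - 1, du = 6x dx
∫ u^5 du = u^6/6 + C

Answer: (3x² - 1)^6/6 + C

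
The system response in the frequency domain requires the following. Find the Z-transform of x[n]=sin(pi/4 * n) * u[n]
Z{sin(w0 * n) * u[n]} = z * sin(w0)/(z^2 - 2z * cos(w0) + 1)
With w0 = pi/4: X(z) = z * sin(pi/4)/(z^2 - 2z * cos(pi/4) + 1)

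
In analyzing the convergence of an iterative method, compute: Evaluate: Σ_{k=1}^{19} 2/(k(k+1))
Partial fractions: 2/(k(k+1)) = 2/k - 2/(k+1)
Telescoping sum: 2(1-1/20) = 2·19/20

Answer: 19/10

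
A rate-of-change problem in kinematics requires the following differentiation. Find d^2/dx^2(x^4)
Apply power rule 2 times:
d^1: 4x^3
d^2: 12x^2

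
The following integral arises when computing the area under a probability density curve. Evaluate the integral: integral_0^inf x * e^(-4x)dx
This is a Gamma integral. Substitute u=4x (du=4 dx):
integral_0^inf x * e^(-4x) dx=(1/4^2) integral_0^inf u^1 * e^(-u) du
=Gamma(2)/4^2=1!/4^2=1/16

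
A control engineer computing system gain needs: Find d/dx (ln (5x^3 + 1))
Chain rule: d/dx[ln(u)] = u'/u where u = 5x^3 + 1
u' = 15x^2

Answer: (15x^2)/(5x^3 + 1)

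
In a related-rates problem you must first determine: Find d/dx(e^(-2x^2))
Chain rule: d/dx[e^u]=e^u · u' where u=-2x^2
u'=-4x

Answer: -4x·e^(-2x^2)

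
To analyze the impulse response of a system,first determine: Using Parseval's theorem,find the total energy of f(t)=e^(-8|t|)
Parseval's theorem: E=integral |f(t)|^2 dt=(1/2pi) integral |F(omega)|^2 domega
E=integral_{-inf}^{inf} e^(-16|t|) dt=2*integral_0^inf e^(-16t) dt=2/(2*8)=1/8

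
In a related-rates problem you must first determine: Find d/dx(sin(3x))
Chain rule: d/dx[sin(u)] = cos(u)·u' where u = 3x
u' = 3

Answer: 3·cos(3x)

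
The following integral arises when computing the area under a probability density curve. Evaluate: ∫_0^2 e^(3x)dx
Antiderivative: (1/3)e^(3x)
Evaluate: (1/3)(e^6 - 1)

Answer: (e^6 - 1)/3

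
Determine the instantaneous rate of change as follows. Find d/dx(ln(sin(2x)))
Chain rule: d/dx[ln(u)] = u'/u where u = sin(2x)
u' = 2cos(2x)

Answer: (2cos(2x))/(sin(2x))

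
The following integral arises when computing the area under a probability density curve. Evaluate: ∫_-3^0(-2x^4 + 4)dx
Step 1: Find antiderivative F(x) = (-2/5)x^5 + 4x
Step 2: F(0) - F(-3) = 0 - (426/5) = -426/5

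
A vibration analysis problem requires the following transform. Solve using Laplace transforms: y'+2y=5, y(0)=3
Take L of both sides: sY(s)-3+2Y(s) = 5/s
Y(s)(s+2) = 5/s+3
Y(s) = 5/(s(s+2))+3/(s+2)
Partial fractions: 5/(s(s+2)) = (5/2)/s - (5/2)/(s+2)
So Y(s) = (5/2)/s+(1/2)/(s+2)
Inverse transform (L^(-1){1/s} = 1, L^(-1){1/(s+2)} = e^(-2t)):

Answer: y(t) = 5/2+(1/2)·e^(-2t)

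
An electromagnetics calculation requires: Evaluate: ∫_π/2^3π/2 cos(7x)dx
Antiderivative: sin(7x)/7
Evaluate at bounds: [sin(7·3π/2)/7] - [sin(7·π/2)/7]
= ((1) - (-1))/7 = 2/7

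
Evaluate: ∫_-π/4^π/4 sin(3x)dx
Antiderivative: -cos(3x)/3
Evaluate at bounds: [-cos(3·π/4)/3] - [-cos(3·-π/4)/3]
=(-(-√2/2)+(-√2/2))/3=0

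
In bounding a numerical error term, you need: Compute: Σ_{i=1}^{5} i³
Using formula: Σ i^3 = [n(n + 1)/2]² = [5·6/2]² = 225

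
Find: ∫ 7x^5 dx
Using power rule: ∫ 7x^5 dx = 7/6 x^6+C = (7/6)x^6+C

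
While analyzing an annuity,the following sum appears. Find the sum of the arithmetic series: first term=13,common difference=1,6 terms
Last term: a_n = 13 + (6 - 1)·1 = 18
Sum = n(a_1 + a_n)/2 = 6(13 + 18)/2 = 93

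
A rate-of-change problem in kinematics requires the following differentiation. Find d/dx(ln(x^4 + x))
Chain rule: d/dx[ln(u)]=u'/u where u=x^4+x
u'=4x^3+1

Answer: (4x^3+1)/(x^4+x)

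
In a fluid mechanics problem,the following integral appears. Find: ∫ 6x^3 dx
Using power rule: ∫ 6x^3 dx=6/4 x^4+C=(3/2)x^4+C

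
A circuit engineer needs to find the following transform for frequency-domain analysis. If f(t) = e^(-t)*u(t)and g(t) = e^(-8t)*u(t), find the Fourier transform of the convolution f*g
By the convolution theorem: F{f * g} = F(omega) * G(omega)
F(omega) = 1/(1+j * omega), G(omega) = 1/(8+j * omega)
F{f * g} = 1/((1+j * omega)(8+j * omega))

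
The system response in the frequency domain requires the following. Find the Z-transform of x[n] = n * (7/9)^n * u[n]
Using the property Z{n * a^n * u[n]}=az/(z-a)^2
With a=7/9: X(z)=(7/9)z/(z - 7/9)^2, |z| > 7/9

Answer: (7/9)z/(z - 7/9)^2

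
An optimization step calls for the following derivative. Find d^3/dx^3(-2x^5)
Apply power rule 3 times:
d^1: -10x^4
d^2: -40x^3
d^3: -120x^2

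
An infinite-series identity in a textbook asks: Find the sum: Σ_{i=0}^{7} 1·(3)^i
Geometric series: S = a(1 - r^n)/(1 - r)
a = 1, r = 3, n = 8
S = 1(1-6561)/-2 = 3280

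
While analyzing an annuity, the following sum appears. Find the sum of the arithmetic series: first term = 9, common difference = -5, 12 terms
Last term: a_n = 9+(12-1)·-5 = -46
Sum = n(a_1+a_n)/2 = 12(9+(-46))/2 = -222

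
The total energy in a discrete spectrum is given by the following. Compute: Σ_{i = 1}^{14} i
Using formula: Σ i^1 = n(n + 1)/2 = 14·15/2 = 105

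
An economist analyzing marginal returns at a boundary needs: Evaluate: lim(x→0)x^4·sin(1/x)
Squeeze theorem: -|x^4| ≤ x^4·sin(1/x) ≤ |x^4|
Since x^4 → 0 as x → 0, by squeeze theorem the limit is 0

Answer: 0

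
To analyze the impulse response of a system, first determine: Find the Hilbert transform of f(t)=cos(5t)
The Hilbert transform shifts each frequency component by -pi/2.
H{cos(wt)}=sin(wt)
With w=5: H{cos(5t)}=sin(5t)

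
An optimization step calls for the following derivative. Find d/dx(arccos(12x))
d/dx[arccos(u)]=-u'/√(1-u²), u=12x, u'=12

Answer: -12/√(1-144x²)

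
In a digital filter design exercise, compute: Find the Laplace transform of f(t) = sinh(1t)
L{sinh(at)}=a/(s²-a²)
L{sinh(1t)}=1/(s²-1)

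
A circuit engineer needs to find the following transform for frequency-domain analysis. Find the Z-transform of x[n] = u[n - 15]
Using the time-shift property: Z{u[n-15]} = z^(-15) * z/(z-1)
= z^(-14)/(z-1)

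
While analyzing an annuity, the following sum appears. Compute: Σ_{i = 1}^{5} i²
Using formula: Σ i^2=n(n + 1)(2n + 1)/6=5·6·11/6=55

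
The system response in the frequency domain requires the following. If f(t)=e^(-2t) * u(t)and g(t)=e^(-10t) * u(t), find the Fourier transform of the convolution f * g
By the convolution theorem: F{f * g} = F(omega) * G(omega)
F(omega) = 1/(2+j * omega), G(omega) = 1/(10+j * omega)
F{f * g} = 1/((2+j * omega)(10+j * omega))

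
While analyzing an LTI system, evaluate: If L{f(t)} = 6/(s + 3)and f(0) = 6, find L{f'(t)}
L{f'(t)}=s·F(s) - f(0)=6s/(s+3)-6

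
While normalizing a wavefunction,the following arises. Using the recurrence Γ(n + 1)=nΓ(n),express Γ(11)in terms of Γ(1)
Γ(11)=10Γ(10)=10·9Γ(9)=...=10!·Γ(1)=3628800·Γ(1)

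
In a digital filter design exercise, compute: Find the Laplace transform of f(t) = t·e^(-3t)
L{t·e^(at)} = 1/(s-a)²
L{t·e^(-3t)} = 1/(s+3)²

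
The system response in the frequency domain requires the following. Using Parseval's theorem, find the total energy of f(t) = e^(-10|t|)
Parseval's theorem: E = integral |f(t)|^2 dt = (1/2pi) integral |F(omega)|^2 domega
E = integral_{-inf}^{inf} e^(-20|t|) dt = 2 * integral_0^inf e^(-20t) dt = 2/(2 * 10) = 1/10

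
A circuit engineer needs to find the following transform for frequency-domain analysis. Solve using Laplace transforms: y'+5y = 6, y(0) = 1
Take L of both sides: sY(s) - 1 + 5Y(s) = 6/s
Y(s)(s + 5) = 6/s + 1
Y(s) = 6/(s(s + 5)) + 1/(s + 5)
Partial fractions: 6/(s(s + 5)) = (6/5)/s - (6/5)/(s + 5)
So Y(s) = (6/5)/s - (1/5)/(s + 5)
Inverse transform (L^(-1){1/s} = 1, L^(-1){1/(s + 5)} = e^(-5t)):

Answer: y(t) = 6/5 - (1/5)·e^(-5t)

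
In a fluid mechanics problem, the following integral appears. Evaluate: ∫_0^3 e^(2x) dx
Antiderivative: (1/2)e^(2x)
Evaluate: (1/2)(e^6 - 1)

Answer: (e^6 - 1)/2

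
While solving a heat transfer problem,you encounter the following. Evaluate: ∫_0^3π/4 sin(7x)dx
Antiderivative: -cos(7x)/7
Evaluate at bounds: [-cos(7·3π/4)/7] - [-cos(7·0)/7]
= (-(-√2/2) + (1))/7 = 1/7 + √2/14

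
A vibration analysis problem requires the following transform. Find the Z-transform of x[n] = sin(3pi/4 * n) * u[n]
Z{sin(w0*n)*u[n]}=z*sin(w0)/(z^2 - 2z*cos(w0) + 1)
With w0=3pi/4: X(z)=z*sin(3pi/4)/(z^2 - 2z*cos(3pi/4) + 1)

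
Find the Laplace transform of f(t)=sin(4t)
L{sin(wt)}=w/(s² + w²)
L{sin(4t)}=4/(s² + 16)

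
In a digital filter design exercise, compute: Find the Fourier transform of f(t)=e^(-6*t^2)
The Fourier transform of a Gaussian e^(-a*t^2) is sqrt(pi/a)*e^(-omega^2/(4a)).
With a = 6: F(omega) = sqrt(pi/6)*e^(-omega^2/24)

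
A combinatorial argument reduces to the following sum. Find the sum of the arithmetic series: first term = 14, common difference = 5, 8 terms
Last term: a_n=14 + (8 - 1)·5=49
Sum=n(a_1 + a_n)/2=8(14 + 49)/2=252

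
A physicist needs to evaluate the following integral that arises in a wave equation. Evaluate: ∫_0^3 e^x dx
Antiderivative: e^x
Evaluate: (e^3-1)

Answer: e^3-1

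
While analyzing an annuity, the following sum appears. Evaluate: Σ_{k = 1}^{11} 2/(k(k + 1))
Partial fractions: 2/(k(k+1))=2/k - 2/(k+1)
Telescoping sum: 2(1-1/12)=2·11/12

Answer: 11/6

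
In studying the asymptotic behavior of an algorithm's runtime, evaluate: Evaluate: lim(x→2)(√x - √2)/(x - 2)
Multiply by conjugate (√x + √2)/(√x + √2):
=(x - 2)/((x - 2)(√x + √2))=1/(√x + √2)
As x → 2: 1/(2√2)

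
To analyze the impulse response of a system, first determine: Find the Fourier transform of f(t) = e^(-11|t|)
Using the standard pair: F{e^(-a|t|)} = 2a/(a^2 + omega^2)
With a = 11: F(omega) = 22/(121 + omega^2)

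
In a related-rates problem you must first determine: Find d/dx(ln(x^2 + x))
Chain rule: d/dx[ln(u)] = u'/u where u = x^2+x
u' = 2x+1

Answer: (2x+1)/(x^2+x)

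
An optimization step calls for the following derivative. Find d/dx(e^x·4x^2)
Product rule: (fg)' = f'g + fg'
f = e^x, f' = e^x
g = 4x^2, g' = 8x

Answer: 4·e^x·x^2 + 8·e^x·x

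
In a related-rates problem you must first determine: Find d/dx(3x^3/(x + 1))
Quotient rule: (f/g)'=(f'g - fg')/g²
f=3x^3, f'=9x^2
g=x+1, g'=1

Answer: (9x^2·(x+1)-3x^3)/(x+1)²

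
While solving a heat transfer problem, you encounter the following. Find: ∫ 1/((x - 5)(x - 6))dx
Partial fractions: 1/((x-5)(x-6))=A/(x-5)+B/(x-6)
A=-1, B=1
∫ [-1· 1/(x-5)+1· 1/(x-6)] dx
=(1)[ln|x-6| - ln|x-5|]+C

Answer: ln|(x-6)/(x-5)|+C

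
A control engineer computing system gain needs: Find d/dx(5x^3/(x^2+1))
Quotient rule: (f/g)'=(f'g - fg')/g²
f=5x^3, f'=15x^2
g=x^2 + 1, g'=2x

Answer: (15x^2·(x^2 + 1) - 10x^4)/(x^2 + 1)²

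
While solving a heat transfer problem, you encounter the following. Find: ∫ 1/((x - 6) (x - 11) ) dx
Partial fractions: 1/((x-6)(x-11)) = A/(x-6) + B/(x-11)
A = -1/5, B = 1/5
∫ [-1/5· 1/(x-6) + 1/5· 1/(x-11)] dx
= (1/5)[ln|x-11| - ln|x-6|] + C

Answer: (1/5)·ln|(x-11)/(x-6)| + C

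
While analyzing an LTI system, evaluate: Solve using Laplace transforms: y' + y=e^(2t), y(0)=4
Take L: sY - 4+Y=1/(s-2)
Y(s+1)=1/(s-2)+4
Y=1/((s-2)(s+1))+4/(s+1)
Partial fractions: 1/((s-2)(s+1))=(1/3)/(s-2) - (1/3)/(s+1)
So Y=(1/3)/(s-2)+(11/3)/(s+1)
Inverse Laplace transform (L^(-1){1/(s-2)}=e^(2t), L^(-1){1/(s+1)}=e^(-t)):

Answer: y(t)=(1/3)·e^(2t)+(11/3)·e^(-t)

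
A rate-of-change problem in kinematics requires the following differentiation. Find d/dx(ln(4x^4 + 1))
Chain rule: d/dx[ln(u)]=u'/u where u=4x^4+1
u'=16x^3

Answer: (16x^3)/(4x^4+1)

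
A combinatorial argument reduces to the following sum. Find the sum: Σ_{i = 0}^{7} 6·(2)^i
Geometric series: S = a(1 - r^n)/(1 - r)
a = 6, r = 2, n = 8
S = 6(1 - 256)/-1 = 1530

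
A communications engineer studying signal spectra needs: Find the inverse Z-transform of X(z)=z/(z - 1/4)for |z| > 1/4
Standard pair: z/(z-a) <-> a^n*u[n] for causal signals
With a = 1/4: x[n] = (1/4)^n*u[n]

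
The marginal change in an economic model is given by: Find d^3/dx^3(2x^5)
Apply power rule 3 times:
d^1: 10x^4
d^2: 40x^3
d^3: 120x^2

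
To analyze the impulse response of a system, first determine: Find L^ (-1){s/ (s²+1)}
L^(-1){s/(s²+w²)}=cos(wt)
Here w=1

Answer: cos(t)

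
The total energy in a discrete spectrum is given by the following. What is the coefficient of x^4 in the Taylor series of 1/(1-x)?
1/(1-x) = Σ x^n for |x|<1
All coefficients are 1

Answer: 1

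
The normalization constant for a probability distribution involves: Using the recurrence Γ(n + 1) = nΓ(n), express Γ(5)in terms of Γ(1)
Γ(5)=4Γ(4)=4·3Γ(3)=...=4!·Γ(1)=24·Γ(1)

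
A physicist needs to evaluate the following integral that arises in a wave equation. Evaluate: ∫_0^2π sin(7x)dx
Antiderivative: -cos(7x)/7
Evaluate at bounds: [-cos(7·2π)/7] - [-cos(7·0)/7]
=(-(1) + (1))/7=0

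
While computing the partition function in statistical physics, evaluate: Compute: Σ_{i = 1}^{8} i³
Using formula: Σ i^3=[n(n + 1)/2]²=[8·9/2]²=1296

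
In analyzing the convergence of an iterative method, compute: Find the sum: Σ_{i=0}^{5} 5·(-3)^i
Geometric series: S=a(1 - r^n)/(1 - r)
a=5, r=-3, n=6
S=5(1 - 729)/4=-910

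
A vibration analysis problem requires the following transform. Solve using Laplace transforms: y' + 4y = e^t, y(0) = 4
Take L: sY - 4+4Y=1/(s-1)
Y(s+4)=1/(s-1)+4
Y=1/((s-1)(s+4))+4/(s+4)
Partial fractions: 1/((s-1)(s+4))=(1/5)/(s-1) - (1/5)/(s+4)
So Y=(1/5)/(s-1)+(19/5)/(s+4)
Inverse Laplace transform (L^(-1){1/(s-1)}=e^t, L^(-1){1/(s+4)}=e^(-4t)):

Answer: y(t)=(1/5)·e^t+(19/5)·e^(-4t)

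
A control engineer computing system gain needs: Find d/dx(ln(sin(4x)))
Chain rule: d/dx[ln(u)] = u'/u where u = sin(4x)
u' = 4cos(4x)

Answer: (4cos(4x))/(sin(4x))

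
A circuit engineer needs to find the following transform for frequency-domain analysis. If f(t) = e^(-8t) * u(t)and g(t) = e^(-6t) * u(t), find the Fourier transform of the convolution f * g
By the convolution theorem: F{f * g}=F(omega) * G(omega)
F(omega)=1/(8 + j * omega), G(omega)=1/(6 + j * omega)
F{f * g}=1/((8 + j * omega)(6 + j * omega))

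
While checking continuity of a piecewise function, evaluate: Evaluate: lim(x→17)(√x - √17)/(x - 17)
Multiply by conjugate (√x+√17)/(√x+√17):
=(x - 17)/((x - 17)(√x+√17))=1/(√x+√17)
As x → 17: 1/(2√17)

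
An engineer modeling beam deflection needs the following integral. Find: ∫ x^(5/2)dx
Power rule: ∫ x^(5/2) dx = x^(7/2)/(7/2)+C

Answer: (2/7)·x^(7/2)+C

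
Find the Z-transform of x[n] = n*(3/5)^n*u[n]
Using the property Z{n * a^n * u[n]}=az/(z-a)^2
With a=3/5: X(z)=(3/5)z/(z - 3/5)^2, |z| > 3/5

Answer: (3/5)z/(z - 3/5)^2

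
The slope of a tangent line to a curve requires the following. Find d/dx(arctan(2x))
d/dx[arctan(u)] = u'/(1 + u²), u = 2x, u' = 2

Answer: 2/(1 + 4x²)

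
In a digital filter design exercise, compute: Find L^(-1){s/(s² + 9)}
L^(-1){s/(s² + w²)} = cos(wt)
Here w = 3

Answer: cos(3t)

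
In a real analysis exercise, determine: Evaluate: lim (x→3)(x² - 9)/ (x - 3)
Factor: (x² - 9)=(x-3)(x + 3)
Cancel (x-3): lim(x→3) (x + 3)=6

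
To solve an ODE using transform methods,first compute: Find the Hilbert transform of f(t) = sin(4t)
The Hilbert transform shifts each frequency component by -pi/2.
H{sin(wt)}=-cos(wt)
With w=4: H{sin(4t)}=-cos(4t)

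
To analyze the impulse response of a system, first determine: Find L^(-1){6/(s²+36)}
L^(-1){w/(s² + w²)}=sin(wt)
Here w=6

Answer: sin(6t)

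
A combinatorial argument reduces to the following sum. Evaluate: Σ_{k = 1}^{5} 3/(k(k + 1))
Partial fractions: 3/(k(k + 1))=3/k - 3/(k + 1)
Telescoping sum: 3(1 - 1/6)=3·5/6

Answer: 5/2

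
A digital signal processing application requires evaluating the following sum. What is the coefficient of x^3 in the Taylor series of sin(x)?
sin(x)=Σ (-1)^k x^(2k+1)/(2k+1)!
For x^3: (-1)^1/3!=-1/6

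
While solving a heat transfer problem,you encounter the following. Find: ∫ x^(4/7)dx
Power rule: ∫ x^(4/7) dx = x^(11/7)/(11/7) + C

Answer: (7/11)·x^(11/7) + C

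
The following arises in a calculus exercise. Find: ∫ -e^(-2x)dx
Since d/dx[e^(-2x)]=-2e^(-2x), we get 1/2 e^(-2x) + C

Answer: (1/2)e^(-2x) + C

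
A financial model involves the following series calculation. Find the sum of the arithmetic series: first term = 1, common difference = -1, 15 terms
Last term: a_n = 1 + (15 - 1)·-1 = -13
Sum = n(a_1 + a_n)/2 = 15(1 + (-13))/2 = -90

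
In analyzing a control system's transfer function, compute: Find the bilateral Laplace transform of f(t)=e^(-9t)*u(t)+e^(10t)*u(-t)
For e^(-9t)*u(t): L = 1/(s+9), Re(s) > -9
For e^(10t)*u(-t): L = -1/(s-10), Re(s) < 10
Combined: F(s) = 1/(s+9)-1/(s-10), -9 < Re(s) < 10

Answer: 1/(s+9)-1/(s-10), ROC: -9 < Re(s) < 10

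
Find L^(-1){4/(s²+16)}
L^(-1){w/(s² + w²)}=sin(wt)
Here w=4

Answer: sin(4t)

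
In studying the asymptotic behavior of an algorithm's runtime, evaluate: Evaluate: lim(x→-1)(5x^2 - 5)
Polynomial is continuous, so substitute x=-1:
5·(-1)^2 - 5=0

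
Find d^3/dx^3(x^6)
Apply power rule 3 times:
d^1: 6x^5
d^2: 30x^4
d^3: 120x^3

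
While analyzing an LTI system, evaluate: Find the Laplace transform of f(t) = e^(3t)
L{e^(at)} = 1/(s-a)
L{e^(3t)} = 1/(s-3)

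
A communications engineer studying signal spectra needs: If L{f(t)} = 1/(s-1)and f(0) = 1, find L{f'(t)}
L{f'(t)} = s·F(s) - f(0) = s/(s-1)-1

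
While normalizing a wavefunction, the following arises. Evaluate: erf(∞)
erf(∞)=1 (the error function converges to 1)

Answer: 1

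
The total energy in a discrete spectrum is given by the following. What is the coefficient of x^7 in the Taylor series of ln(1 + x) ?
ln(1 + x)=Σ (-1)^(n + 1) x^n/n
Coefficient of x^7=(-1)^8/7=1/7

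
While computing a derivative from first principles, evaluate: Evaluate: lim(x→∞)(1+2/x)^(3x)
Rewrite as [(1+2/x)^x]^3.
lim(1+2/x)^x = e^2, so limit = (e^2)^3 = e^6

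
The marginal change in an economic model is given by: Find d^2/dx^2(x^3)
Apply power rule 2 times:
d^1: 3x^2
d^2: 6x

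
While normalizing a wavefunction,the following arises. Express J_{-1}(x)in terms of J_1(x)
For integer n: J_{-n}(x)=(-1)^n J_n(x)
With n=1: J_{-1}(x)=(-1)^1 J_1(x)=-J_1(x)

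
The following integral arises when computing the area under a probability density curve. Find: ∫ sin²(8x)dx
Using identity sin²(u)=(1 - cos(2u))/2:
∫ (1 - cos(16x))/2 dx=x/2 - sin(16x)/32 + C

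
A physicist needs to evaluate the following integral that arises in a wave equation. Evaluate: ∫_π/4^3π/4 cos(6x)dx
Antiderivative: sin(6x)/6
Evaluate at bounds: [sin(6·3π/4)/6] - [sin(6·π/4)/6]
= ((1) - (-1))/6 = 1/3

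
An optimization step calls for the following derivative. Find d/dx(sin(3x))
Chain rule: d/dx[sin(u)]=cos(u)·u' where u=3x
u'=3

Answer: 3·cos(3x)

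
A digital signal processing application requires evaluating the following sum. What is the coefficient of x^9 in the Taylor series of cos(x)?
cos(x) has only even powers. Coefficient of x^9=0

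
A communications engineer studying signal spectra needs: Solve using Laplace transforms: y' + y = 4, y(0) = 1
Take L of both sides: sY(s) - 1 + Y(s)=4/s
Y(s)(s + 1)=4/s + 1
Y(s)=4/(s(s + 1)) + 1/(s + 1)
Partial fractions: 4/(s(s + 1))=4/s - 4/(s + 1)
So Y(s)=4/s - 3/(s + 1)
Inverse transform (L^(-1){1/s}=1, L^(-1){1/(s + 1)}=e^(-t)):

Answer: y(t)=4 - 3·e^(-t)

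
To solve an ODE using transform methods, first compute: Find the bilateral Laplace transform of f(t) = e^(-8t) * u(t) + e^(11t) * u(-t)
For e^(-8t)*u(t): L=1/(s+8), Re(s) > -8
For e^(11t)*u(-t): L=-1/(s-11), Re(s) < 11
Combined: F(s)=1/(s+8)-1/(s-11), -8 < Re(s) < 11

Answer: 1/(s+8)-1/(s-11), ROC: -8 < Re(s) < 11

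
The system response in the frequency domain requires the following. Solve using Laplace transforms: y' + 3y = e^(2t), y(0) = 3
Take L: sY - 3 + 3Y=1/(s-2)
Y(s + 3)=1/(s-2) + 3
Y=1/((s-2)(s + 3)) + 3/(s + 3)
Partial fractions: 1/((s-2)(s + 3))=(1/5)/(s-2) - (1/5)/(s + 3)
So Y=(1/5)/(s-2) + (14/5)/(s + 3)
Inverse Laplace transform (L^(-1){1/(s-2)}=e^(2t), L^(-1){1/(s + 3)}=e^(-3t)):

Answer: y(t)=(1/5)·e^(2t) + (14/5)·e^(-3t)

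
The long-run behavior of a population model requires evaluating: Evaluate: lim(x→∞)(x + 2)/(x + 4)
Divide numerator and denominator by x:
lim (1+2/x)/(1+4/x) = 1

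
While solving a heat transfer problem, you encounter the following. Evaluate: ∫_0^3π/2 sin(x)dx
Antiderivative: -cos(x)
Evaluate at bounds: [-cos(1·3π/2)/1] - [-cos(1·0)/1]
= (-(0)+(1))/1 = 1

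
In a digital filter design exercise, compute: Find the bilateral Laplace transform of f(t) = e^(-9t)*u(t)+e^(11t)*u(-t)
For e^(-9t) * u(t): L = 1/(s + 9), Re(s) > -9
For e^(11t) * u(-t): L = -1/(s-11), Re(s) < 11
Combined: F(s) = 1/(s + 9) - 1/(s-11), -9 < Re(s) < 11

Answer: 1/(s + 9) - 1/(s-11), ROC: -9 < Re(s) < 11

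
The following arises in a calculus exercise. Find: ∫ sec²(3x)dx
Since d/dx[tan(3x)] = 3sec²(3x), integral = tan(3x)/3+C

Answer: (1/3)tan(3x)+C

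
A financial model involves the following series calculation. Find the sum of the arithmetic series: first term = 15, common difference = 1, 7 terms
Last term: a_n = 15 + (7 - 1)·1 = 21
Sum = n(a_1 + a_n)/2 = 7(15 + 21)/2 = 126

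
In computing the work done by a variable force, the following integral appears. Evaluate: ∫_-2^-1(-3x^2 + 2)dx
Step 1: Find antiderivative F(x) = -x^3+2x
Step 2: F(-1) - F(-2) = -1 - (4) = -5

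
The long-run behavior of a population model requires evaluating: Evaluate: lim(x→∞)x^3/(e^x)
Apply L'Hôpital 3 times (∞/∞ each time):
Eventually get 3!/(e^x) → 0

Answer: 0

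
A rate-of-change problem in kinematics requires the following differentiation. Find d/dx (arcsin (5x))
d/dx[arcsin(u)]=u'/√(1-u²), u=5x, u'=5

Answer: 5/√(1 - 25x²)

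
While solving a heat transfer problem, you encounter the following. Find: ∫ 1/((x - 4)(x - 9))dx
Partial fractions: 1/((x-4)(x-9))=A/(x-4) + B/(x-9)
A=-1/5, B=1/5
∫ [-1/5· 1/(x-4) + 1/5· 1/(x-9)] dx
=(1/5)[ln|x-9| - ln|x-4|] + C

Answer: (1/5)·ln|(x-9)/(x-4)| + C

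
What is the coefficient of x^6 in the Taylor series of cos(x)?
cos(x) = Σ (-1)^k x^(2k)/(2k)!
For x^6: (-1)^3/6! = -1/720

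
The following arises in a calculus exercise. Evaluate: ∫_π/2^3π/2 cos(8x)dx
Antiderivative: sin(8x)/8
Evaluate at bounds: [sin(8·3π/2)/8] - [sin(8·π/2)/8]
= ((0) - (0))/8 = 0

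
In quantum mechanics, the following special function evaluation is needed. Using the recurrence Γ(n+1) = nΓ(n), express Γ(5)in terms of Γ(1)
Γ(5)=4Γ(4)=4·3Γ(3)=...=4!·Γ(1)=24·Γ(1)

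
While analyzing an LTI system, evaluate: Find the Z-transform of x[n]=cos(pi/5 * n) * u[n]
Z{cos(w0 * n) * u[n]} = z(z - cos(w0))/(z^2 - 2z * cos(w0) + 1)
With w0 = pi/5: X(z) = z(z - cos(pi/5))/(z^2 - 2z * cos(pi/5) + 1)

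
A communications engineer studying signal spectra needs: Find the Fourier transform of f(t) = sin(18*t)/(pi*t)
sin(W * t)/(pi * t) = (W/pi) * sinc(W * t/pi) is the impulse response of the ideal low-pass filter with cutoff W (here W = 18).
Its Fourier transform is a rectangular function:
F(omega) = 1 for |omega| < 18, 0 otherwise

Answer: rect(omega/36) [i.e., 1 for |omega| < 18, 0 otherwise]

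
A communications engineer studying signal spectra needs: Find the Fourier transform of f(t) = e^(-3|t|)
Using the standard pair: F{e^(-a|t|)}=2a/(a^2+omega^2)
With a=3: F(omega)=6/(9+omega^2)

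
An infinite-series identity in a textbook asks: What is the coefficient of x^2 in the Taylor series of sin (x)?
sin(x) has only odd powers. Coefficient of x^2 = 0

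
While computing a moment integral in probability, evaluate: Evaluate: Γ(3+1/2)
Γ(n + 1/2)=(2n)!√π/(4^n·n!)
=720√π/(64·6)=(15/8)·√π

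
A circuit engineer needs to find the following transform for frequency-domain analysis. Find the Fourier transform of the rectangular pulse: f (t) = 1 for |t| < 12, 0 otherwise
F(omega)=integral from -12 to 12 of e^(-j * omega * t) dt
=2 * sin(12 * omega)/omega=24 * sinc(12 * omega/pi)

Answer: 2 * sin(12 * omega)/omega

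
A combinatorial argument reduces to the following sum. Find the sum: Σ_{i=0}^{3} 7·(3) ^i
Geometric series: S = a(1 - r^n)/(1 - r)
a = 7, r = 3, n = 4
S = 7(1 - 81)/-2 = 280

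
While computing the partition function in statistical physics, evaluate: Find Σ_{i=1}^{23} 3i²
= 3·n(n + 1)(2n + 1)/6 = 3·23·24·47/6 = 12972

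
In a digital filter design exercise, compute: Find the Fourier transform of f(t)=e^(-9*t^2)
The Fourier transform of a Gaussian e^(-a * t^2) is sqrt(pi/a) * e^(-omega^2/(4a)).
With a = 9: F(omega) = sqrt(pi)/3 * e^(-omega^2/36)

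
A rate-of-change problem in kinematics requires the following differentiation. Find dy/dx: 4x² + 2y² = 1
Differentiate: 8x + 4y·(dy/dx)=0
dy/dx=-8x/(4y)=-2·(x/y)

Answer: dy/dx=-2·(x/y)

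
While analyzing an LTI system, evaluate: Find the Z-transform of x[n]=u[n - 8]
Using the time-shift property: Z{u[n-8]}=z^(-8)*z/(z-1)
=z^(-7)/(z-1)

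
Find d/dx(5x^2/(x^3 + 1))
Quotient rule: (f/g)' = (f'g - fg')/g²
f = 5x^2, f' = 10x
g = x^3+1, g' = 3x^2

Answer: (10x·(x^3+1)-15x^4)/(x^3+1)²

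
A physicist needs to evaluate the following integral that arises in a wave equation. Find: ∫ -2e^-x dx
Since d/dx[e^-x] = - e^-x, we get 2e^-x + C

Answer: 2e^-x + C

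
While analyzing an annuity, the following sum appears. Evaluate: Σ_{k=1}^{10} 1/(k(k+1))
Partial fractions: 1/(k(k + 1))=1/k - 1/(k + 1)
Telescoping sum: 1(1 - 1/11)=1·10/11

Answer: 10/11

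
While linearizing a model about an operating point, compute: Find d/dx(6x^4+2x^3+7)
Power rule: d/dx(ax^n) = n·a·x^(n-1)
Term by term: 24·x^3+6·x^2

Answer: 24x^3+6x^2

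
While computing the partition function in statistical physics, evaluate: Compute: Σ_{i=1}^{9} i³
Using formula: Σ i^3 = [n(n + 1)/2]² = [9·10/2]² = 2025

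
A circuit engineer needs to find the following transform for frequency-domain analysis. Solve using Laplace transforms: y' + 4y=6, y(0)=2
Take L of both sides: sY(s) - 2 + 4Y(s) = 6/s
Y(s)(s + 4) = 6/s + 2
Y(s) = 6/(s(s + 4)) + 2/(s + 4)
Partial fractions: 6/(s(s + 4)) = (3/2)/s - (3/2)/(s + 4)
So Y(s) = (3/2)/s + (1/2)/(s + 4)
Inverse transform (L^(-1){1/s} = 1, L^(-1){1/(s + 4)} = e^(-4t)):

Answer: y(t) = 3/2 + (1/2)·e^(-4t)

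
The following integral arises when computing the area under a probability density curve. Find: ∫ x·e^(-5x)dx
Integration by parts: u=x, dv=e^(-5x) dx
du=dx, v=e^(-5x)/(-5)
=x·e^(-5x)/(-5) - ∫ e^(-5x)/(-5) dx
=x·e^(-5x)/(-5) - e^(-5x)/25 + C

Answer: e^(-5x)(x/(-5) - 1/25) + C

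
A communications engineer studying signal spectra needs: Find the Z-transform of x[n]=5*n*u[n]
Z{n * u[n]} = z/(z-1)^2
By linearity: Z{5 * n * u[n]} = 5z/(z-1)^2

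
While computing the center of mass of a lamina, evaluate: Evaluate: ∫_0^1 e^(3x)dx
Antiderivative: (1/3)e^(3x)
Evaluate: (1/3)(e^3 - 1)

Answer: (e^3 - 1)/3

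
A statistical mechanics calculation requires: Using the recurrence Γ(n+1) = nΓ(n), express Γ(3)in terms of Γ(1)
Γ(3)=2Γ(2)=2·1Γ(1)=...=2!·Γ(1)=2·Γ(1)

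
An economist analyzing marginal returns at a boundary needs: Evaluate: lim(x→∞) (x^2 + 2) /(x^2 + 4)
Divide numerator and denominator by x^2:
lim (1 + 2/x^2)/(1 + 4/x^2)=1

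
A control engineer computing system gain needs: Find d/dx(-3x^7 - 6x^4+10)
Power rule: d/dx(ax^n)=n·a·x^(n-1)
Term by term: -21·x^6-24·x^3

Answer: -21x^6-24x^3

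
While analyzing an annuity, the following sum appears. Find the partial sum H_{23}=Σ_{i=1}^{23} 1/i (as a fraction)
H_23=1+1/2+1/3+...+1/23
=444316699/118982864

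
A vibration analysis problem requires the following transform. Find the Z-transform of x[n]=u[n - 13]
Using the time-shift property: Z{u[n-13]} = z^(-13) * z/(z-1)
= z^(-12)/(z-1)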